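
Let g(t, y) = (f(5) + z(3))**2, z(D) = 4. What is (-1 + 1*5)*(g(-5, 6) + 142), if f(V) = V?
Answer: 892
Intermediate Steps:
g(t, y) = 81 (g(t, y) = (5 + 4)**2 = 9**2 = 81)
(-1 + 1*5)*(g(-5, 6) + 142) = (-1 + 1*5)*(81 + 142) = (-1 + 5)*223 = 4*223 = 892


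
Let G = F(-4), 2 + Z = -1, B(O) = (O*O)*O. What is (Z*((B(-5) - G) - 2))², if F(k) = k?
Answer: 136161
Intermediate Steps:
B(O) = O³ (B(O) = O²*O = O³)
Z = -3 (Z = -2 - 1 = -3)
G = -4
(Z*((B(-5) - G) - 2))² = (-3*(((-5)³ - 1*(-4)) - 2))² = (-3*((-125 + 4) - 2))² = (-3*(-121 - 2))² = (-3*(-123))² = 369² = 136161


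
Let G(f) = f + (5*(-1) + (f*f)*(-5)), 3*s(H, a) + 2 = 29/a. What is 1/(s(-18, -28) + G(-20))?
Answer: -84/170185 ≈ -0.00049358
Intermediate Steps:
s(H, a) = -2/3 + 29/(3*a) (s(H, a) = -2/3 + (29/a)/3 = -2/3 + 29/(3*a))
G(f) = -5 + f - 5*f**2 (G(f) = f + (-5 + f**2*(-5)) = f + (-5 - 5*f**2) = -5 + f - 5*f**2)
1/(s(-18, -28) + G(-20)) = 1/((1/3)*(29 - 2*(-28))/(-28) + (-5 - 20 - 5*(-20)**2)) = 1/((1/3)*(-1/28)*(29 + 56) + (-5 - 20 - 5*400)) = 1/((1/3)*(-1/28)*85 + (-5 - 20 - 2000)) = 1/(-85/84 - 2025) = 1/(-170185/84) = -84/170185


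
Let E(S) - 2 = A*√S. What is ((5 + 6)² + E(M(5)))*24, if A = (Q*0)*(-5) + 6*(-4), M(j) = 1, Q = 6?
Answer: 2376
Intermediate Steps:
A = -24 (A = (6*0)*(-5) + 6*(-4) = 0*(-5) - 24 = 0 - 24 = -24)
E(S) = 2 - 24*√S
((5 + 6)² + E(M(5)))*24 = ((5 + 6)² + (2 - 24*√1))*24 = (11² + (2 - 24*1))*24 = (121 + (2 - 24))*24 = (121 - 22)*24 = 99*24 = 2376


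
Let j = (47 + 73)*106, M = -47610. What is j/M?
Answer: -424/1587 ≈ -0.26717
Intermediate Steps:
j = 12720 (j = 120*106 = 12720)
j/M = 12720/(-47610) = 12720*(-1/47610) = -424/1587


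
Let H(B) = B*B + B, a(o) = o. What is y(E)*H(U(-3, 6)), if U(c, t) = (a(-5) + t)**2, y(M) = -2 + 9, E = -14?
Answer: 14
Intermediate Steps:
y(M) = 7
U(c, t) = (-5 + t)**2
H(B) = B + B**2 (H(B) = B**2 + B = B + B**2)
y(E)*H(U(-3, 6)) = 7*((-5 + 6)**2*(1 + (-5 + 6)**2)) = 7*(1**2*(1 + 1**2)) = 7*(1*(1 + 1)) = 7*(1*2) = 7*2 = 14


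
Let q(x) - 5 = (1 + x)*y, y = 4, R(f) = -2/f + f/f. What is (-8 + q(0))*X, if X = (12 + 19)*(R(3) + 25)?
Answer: 2356/3 ≈ 785.33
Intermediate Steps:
R(f) = 1 - 2/f (R(f) = -2/f + 1 = 1 - 2/f)
X = 2356/3 (X = (12 + 19)*((-2 + 3)/3 + 25) = 31*((⅓)*1 + 25) = 31*(⅓ + 25) = 31*(76/3) = 2356/3 ≈ 785.33)
q(x) = 9 + 4*x (q(x) = 5 + (1 + x)*4 = 5 + (4 + 4*x) = 9 + 4*x)
(-8 + q(0))*X = (-8 + (9 + 4*0))*(2356/3) = (-8 + (9 + 0))*(2356/3) = (-8 + 9)*(2356/3) = 1*(2356/3) = 2356/3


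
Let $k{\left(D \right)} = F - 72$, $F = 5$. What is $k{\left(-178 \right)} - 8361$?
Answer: $-8428$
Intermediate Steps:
$k{\left(D \right)} = -67$ ($k{\left(D \right)} = 5 - 72 = -67$)
$k{\left(-178 \right)} - 8361 = -67 - 8361 = -8428$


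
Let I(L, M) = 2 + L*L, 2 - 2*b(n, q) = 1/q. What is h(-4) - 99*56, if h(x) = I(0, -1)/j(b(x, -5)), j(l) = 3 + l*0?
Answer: -16630/3 ≈ -5543.3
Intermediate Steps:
b(n, q) = 1 - 1/(2*q)
I(L, M) = 2 + L**2
j(l) = 3 (j(l) = 3 + 0 = 3)
h(x) = 2/3 (h(x) = (2 + 0**2)/3 = (2 + 0)*(1/3) = 2*(1/3) = 2/3)
h(-4) - 99*56 = 2/3 - 99*56 = 2/3 - 5544 = -16630/3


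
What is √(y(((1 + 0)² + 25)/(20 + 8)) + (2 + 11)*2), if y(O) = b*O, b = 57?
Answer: √15470/14 ≈ 8.8842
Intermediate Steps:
y(O) = 57*O
√(y(((1 + 0)² + 25)/(20 + 8)) + (2 + 11)*2) = √(57*(((1 + 0)² + 25)/(20 + 8)) + (2 + 11)*2) = √(57*((1² + 25)/28) + 13*2) = √(57*((1 + 25)*(1/28)) + 26) = √(57*(26*(1/28)) + 26) = √(57*(13/14) + 26) = √(741/14 + 26) = √(1105/14) = √15470/14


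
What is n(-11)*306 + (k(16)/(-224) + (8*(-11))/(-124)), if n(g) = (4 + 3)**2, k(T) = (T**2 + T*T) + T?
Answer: 6506681/434 ≈ 14992.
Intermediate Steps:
k(T) = T + 2*T**2 (k(T) = (T**2 + T**2) + T = 2*T**2 + T = T + 2*T**2)
n(g) = 49 (n(g) = 7**2 = 49)
n(-11)*306 + (k(16)/(-224) + (8*(-11))/(-124)) = 49*306 + ((16*(1 + 2*16))/(-224) + (8*(-11))/(-124)) = 14994 + ((16*(1 + 32))*(-1/224) - 88*(-1/124)) = 14994 + ((16*33)*(-1/224) + 22/31) = 14994 + (528*(-1/224) + 22/31) = 14994 + (-33/14 + 22/31) = 14994 - 715/434 = 6506681/434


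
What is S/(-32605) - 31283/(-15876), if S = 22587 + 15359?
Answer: 59650217/73948140 ≈ 0.80665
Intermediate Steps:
S = 37946
S/(-32605) - 31283/(-15876) = 37946/(-32605) - 31283/(-15876) = 37946*(-1/32605) - 31283*(-1/15876) = -37946/32605 + 4469/2268 = 59650217/73948140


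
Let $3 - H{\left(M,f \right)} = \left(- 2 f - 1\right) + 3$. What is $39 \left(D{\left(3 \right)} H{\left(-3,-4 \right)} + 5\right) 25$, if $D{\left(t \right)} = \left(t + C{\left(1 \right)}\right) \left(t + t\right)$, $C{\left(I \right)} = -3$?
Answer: $4875$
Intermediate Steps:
$H{\left(M,f \right)} = 1 + 2 f$ ($H{\left(M,f \right)} = 3 - \left(\left(- 2 f - 1\right) + 3\right) = 3 - \left(\left(-1 - 2 f\right) + 3\right) = 3 - \left(2 - 2 f\right) = 3 + \left(-2 + 2 f\right) = 1 + 2 f$)
$D{\left(t \right)} = 2 t \left(-3 + t\right)$ ($D{\left(t \right)} = \left(t - 3\right) \left(t + t\right) = \left(-3 + t\right) 2 t = 2 t \left(-3 + t\right)$)
$39 \left(D{\left(3 \right)} H{\left(-3,-4 \right)} + 5\right) 25 = 39 \left(2 \cdot 3 \left(-3 + 3\right) \left(1 + 2 \left(-4\right)\right) + 5\right) 25 = 39 \left(2 \cdot 3 \cdot 0 \left(1 - 8\right) + 5\right) 25 = 39 \left(0 \left(-7\right) + 5\right) 25 = 39 \left(0 + 5\right) 25 = 39 \cdot 5 \cdot 25 = 195 \cdot 25 = 4875$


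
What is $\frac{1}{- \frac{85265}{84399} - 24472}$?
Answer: $- \frac{84399}{2065497593} \approx -4.0861 \cdot 10^{-5}$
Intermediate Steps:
$\frac{1}{- \frac{85265}{84399} - 24472} = \frac{1}{- \frac{2065497593}{84399}} = - \frac{84399}{2065497593}$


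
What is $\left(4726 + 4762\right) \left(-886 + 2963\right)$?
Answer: $19706576$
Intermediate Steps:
$\left(4726 + 4762\right) \left(-886 + 2963\right) = 9488 \cdot 2077 = 19706576$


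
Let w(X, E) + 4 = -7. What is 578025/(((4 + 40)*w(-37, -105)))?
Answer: -578025/484 ≈ -1194.3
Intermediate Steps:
w(X, E) = -11 (w(X, E) = -4 - 7 = -11)
578025/(((4 + 40)*w(-37, -105))) = 578025/(((4 + 40)*(-11))) = 578025/((44*(-11))) = 578025/(-484) = 578025*(-1/484) = -578025/484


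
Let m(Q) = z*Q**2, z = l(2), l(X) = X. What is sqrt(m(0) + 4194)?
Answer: 3*sqrt(466) ≈ 64.761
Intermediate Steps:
z = 2
m(Q) = 2*Q**2
sqrt(m(0) + 4194) = sqrt(2*0**2 + 4194) = sqrt(2*0 + 4194) = sqrt(0 + 4194) = sqrt(4194) = 3*sqrt(466)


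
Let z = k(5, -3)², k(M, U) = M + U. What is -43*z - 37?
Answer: -209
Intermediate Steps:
z = 4 (z = (5 - 3)² = 2² = 4)
-43*z - 37 = -43*4 - 37 = -172 - 37 = -209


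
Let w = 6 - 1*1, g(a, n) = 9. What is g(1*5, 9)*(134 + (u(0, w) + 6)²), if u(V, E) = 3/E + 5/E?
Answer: 43146/25 ≈ 1725.8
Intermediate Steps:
w = 5 (w = 6 - 1 = 5)
u(V, E) = 8/E
g(1*5, 9)*(134 + (u(0, w) + 6)²) = 9*(134 + (8/5 + 6)²) = 9*(134 + (38/5)²) = 9*(134 + 1444/25) = 9*(4794/25) = 43146/25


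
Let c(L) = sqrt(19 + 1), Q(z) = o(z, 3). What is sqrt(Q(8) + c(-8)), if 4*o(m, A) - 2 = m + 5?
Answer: sqrt(15 + 8*sqrt(5))/2 ≈ 2.8674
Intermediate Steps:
o(m, A) = 7/4 + m/4 (o(m, A) = 1/2 + (m + 5)/4 = 1/2 + (5 + m)/4 = 1/2 + (5/4 + m/4) = 7/4 + m/4)
Q(z) = 7/4 + z/4
c(L) = 2*sqrt(5) (c(L) = sqrt(20) = 2*sqrt(5))
sqrt(Q(8) + c(-8)) = sqrt((7/4 + (1/4)*8) + 2*sqrt(5)) = sqrt((7/4 + 2) + 2*sqrt(5)) = sqrt(15/4 + 2*sqrt(5))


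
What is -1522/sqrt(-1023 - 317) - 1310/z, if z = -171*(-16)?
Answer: -655/1368 + 761*I*sqrt(335)/335 ≈ -0.4788 + 41.578*I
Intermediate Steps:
z = 2736
-1522/sqrt(-1023 - 317) - 1310/z = -1522/sqrt(-1023 - 317) - 1310/2736 = -1522*(-I*sqrt(335)/670) - 1310*1/2736 = -1522*(-I*sqrt(335)/670) - 655/1368 = -(-761)*I*sqrt(335)/335 - 655/1368 = 761*I*sqrt(335)/335 - 655/1368 = -655/1368 + 761*I*sqrt(335)/335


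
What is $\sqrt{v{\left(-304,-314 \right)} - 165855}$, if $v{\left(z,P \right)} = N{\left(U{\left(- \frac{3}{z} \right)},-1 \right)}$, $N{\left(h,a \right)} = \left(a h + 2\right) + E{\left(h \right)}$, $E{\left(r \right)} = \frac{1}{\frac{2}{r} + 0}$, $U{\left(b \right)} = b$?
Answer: $\frac{i \sqrt{3831867826}}{152} \approx 407.25 i$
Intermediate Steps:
$E{\left(r \right)} = \frac{r}{2}$ ($E{\left(r \right)} = \frac{1}{2 \frac{1}{r}} = \frac{r}{2}$)
$N{\left(h,a \right)} = 2 + \frac{h}{2} + a h$ ($N{\left(h,a \right)} = \left(a h + 2\right) + \frac{h}{2} = \left(2 + a h\right) + \frac{h}{2} = 2 + \frac{h}{2} + a h$)
$v{\left(z,P \right)} = 2 + \frac{3}{2 z}$ ($v{\left(z,P \right)} = 2 + \frac{\left(-3\right) \frac{1}{z}}{2} - - \frac{3}{z} = 2 - \frac{3}{2 z} + \frac{3}{z} = 2 + \frac{3}{2 z}$)
$\sqrt{v{\left(-304,-314 \right)} - 165855} = \sqrt{\left(2 + \frac{3}{2 \left(-304\right)}\right) - 165855} = \sqrt{\left(2 + \frac{3}{2} \left(- \frac{1}{304}\right)\right) - 165855} = \sqrt{\left(2 - \frac{3}{608}\right) - 165855} = \sqrt{\frac{1213}{608} - 165855} = \sqrt{- \frac{100838627}{608}} = \frac{i \sqrt{3831867826}}{152}$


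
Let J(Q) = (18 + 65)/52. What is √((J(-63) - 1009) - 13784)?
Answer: 7*I*√204061/26 ≈ 121.62*I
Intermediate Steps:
J(Q) = 83/52 (J(Q) = 83*(1/52) = 83/52)
√((J(-63) - 1009) - 13784) = √((83/52 - 1009) - 13784) = √(-52385/52 - 13784) = √(-769153/52) = 7*I*√204061/26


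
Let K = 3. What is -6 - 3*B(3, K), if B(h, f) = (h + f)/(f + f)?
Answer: -9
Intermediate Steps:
B(h, f) = (f + h)/(2*f) (B(h, f) = (f + h)/((2*f)) = (f + h)*(1/(2*f)) = (f + h)/(2*f))
-6 - 3*B(3, K) = -6 - 3*(3 + 3)/(2*3) = -6 - 3*6/(2*3) = -6 - 3*1 = -6 - 3 = -9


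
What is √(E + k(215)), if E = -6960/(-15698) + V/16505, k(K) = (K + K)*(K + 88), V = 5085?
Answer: √87464797648028215527/25909549 ≈ 360.96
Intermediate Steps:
k(K) = 2*K*(88 + K) (k(K) = (2*K)*(88 + K) = 2*K*(88 + K))
E = 19469913/25909549 (E = -6960/(-15698) + 5085/16505 = -6960*(-1/15698) + 5085*(1/16505) = 3480/7849 + 1017/3301 = 19469913/25909549 ≈ 0.75146)
√(E + k(215)) = √(19469913/25909549 + 2*215*(88 + 215)) = √(19469913/25909549 + 2*215*303) = √(19469913/25909549 + 130290) = √(3375774609123/25909549) = √87464797648028215527/25909549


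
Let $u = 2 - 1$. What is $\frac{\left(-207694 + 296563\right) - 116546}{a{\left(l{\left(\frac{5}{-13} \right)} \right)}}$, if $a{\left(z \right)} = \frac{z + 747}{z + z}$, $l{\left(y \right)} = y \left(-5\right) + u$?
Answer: $- \frac{2103452}{9749} \approx -215.76$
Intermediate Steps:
$u = 1$ ($u = 2 - 1 = 1$)
$l{\left(y \right)} = 1 - 5 y$ ($l{\left(y \right)} = y \left(-5\right) + 1 = - 5 y + 1 = 1 - 5 y$)
$a{\left(z \right)} = \frac{747 + z}{2 z}$
$\frac{\left(-207694 + 296563\right) - 116546}{a{\left(l{\left(\frac{5}{-13} \right)} \right)}} = \frac{\left(-207694 + 296563\right) - 116546}{\frac{1}{2} \frac{1}{1 - 5 \frac{5}{-13}} \left(747 - \left(-1 + 5 \frac{5}{-13}\right)\right)} = \frac{88869 - 116546}{\frac{1}{2} \frac{1}{1 - 5 \cdot 5 \left(- \frac{1}{13}\right)} \left(747 - \left(-1 + 5 \cdot 5 \left(- \frac{1}{13}\right)\right)\right)} = - \frac{27677}{\frac{1}{2} \frac{1}{1 - - \frac{25}{13}} \left(747 + \left(1 - - \frac{25}{13}\right)\right)} = - \frac{27677}{\frac{1}{2} \frac{1}{1 + \frac{25}{13}} \left(747 + \left(1 + \frac{25}{13}\right)\right)} = - \frac{27677}{\frac{1}{2} \frac{1}{\frac{38}{13}} \left(747 + \frac{38}{13}\right)} = - \frac{27677}{\frac{1}{2} \cdot \frac{13}{38} \cdot \frac{9749}{13}} = - \frac{27677}{\frac{9749}{76}} = \left(-27677\right) \frac{76}{9749} = - \frac{2103452}{9749}$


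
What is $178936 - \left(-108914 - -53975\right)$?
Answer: $233875$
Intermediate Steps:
$178936 - \left(-108914 - -53975\right) = 178936 - \left(-108914 + 53975\right) = 178936 - -54939 = 178936 + 54939 = 233875$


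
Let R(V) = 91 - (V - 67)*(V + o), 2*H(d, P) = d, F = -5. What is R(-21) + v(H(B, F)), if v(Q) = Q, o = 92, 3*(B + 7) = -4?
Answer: 38009/6 ≈ 6334.8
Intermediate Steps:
B = -25/3 (B = -7 + (1/3)*(-4) = -7 - 4/3 = -25/3 ≈ -8.3333)
H(d, P) = d/2
R(V) = 91 - (-67 + V)*(92 + V) (R(V) = 91 - (V - 67)*(V + 92) = 91 - (-67 + V)*(92 + V))
R(-21) + v(H(B, F)) = (6255 - 1*(-21)**2 - 25*(-21)) + (1/2)*(-25/3) = (6255 - 1*441 + 525) - 25/6 = (6255 - 441 + 525) - 25/6 = 6339 - 25/6 = 38009/6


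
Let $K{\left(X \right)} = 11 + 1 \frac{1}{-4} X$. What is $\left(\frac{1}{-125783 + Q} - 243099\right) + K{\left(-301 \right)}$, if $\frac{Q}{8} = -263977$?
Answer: $- \frac{2175060345553}{8950396} \approx -2.4301 \cdot 10^{5}$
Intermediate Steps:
$Q = -2111816$ ($Q = 8 \left(-263977\right) = -2111816$)
$K{\left(X \right)} = 11 - \frac{X}{4}$ ($K{\left(X \right)} = 11 + 1 \left(- \frac{1}{4}\right) X = 11 - \frac{X}{4}$)
$\left(\frac{1}{-125783 + Q} - 243099\right) + K{\left(-301 \right)} = \left(\frac{1}{-125783 - 2111816} - 243099\right) + \left(11 - - \frac{301}{4}\right) = \left(\frac{1}{-2237599} - 243099\right) + \left(11 + \frac{301}{4}\right) = \left(- \frac{1}{2237599} - 243099\right) + \frac{345}{4} = - \frac{543958079302}{2237599} + \frac{345}{4} = - \frac{2175060345553}{8950396}$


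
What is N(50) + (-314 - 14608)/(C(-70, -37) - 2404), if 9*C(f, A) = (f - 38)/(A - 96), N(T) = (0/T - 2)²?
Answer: 1631753/159860 ≈ 10.207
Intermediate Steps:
N(T) = 4 (N(T) = (0 - 2)² = (-2)² = 4)
C(f, A) = (-38 + f)/(9*(-96 + A)) (C(f, A) = ((f - 38)/(A - 96))/9 = ((-38 + f)/(-96 + A))/9 = (-38 + f)/(9*(-96 + A)))
N(50) + (-314 - 14608)/(C(-70, -37) - 2404) = 4 + (-314 - 14608)/((-38 - 70)/(9*(-96 - 37)) - 2404) = 4 - 14922/((⅑)*(-108)/(-133) - 2404) = 4 - 14922/((⅑)*(-1/133)*(-108) - 2404) = 4 - 14922/(12/133 - 2404) = 4 - 14922/(-319720/133) = 4 - 14922*(-133/319720) = 4 + 992313/159860 = 1631753/159860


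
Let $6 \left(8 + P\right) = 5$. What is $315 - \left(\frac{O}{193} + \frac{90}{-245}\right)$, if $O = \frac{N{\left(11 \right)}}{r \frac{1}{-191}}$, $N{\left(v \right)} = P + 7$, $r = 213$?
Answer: $\frac{3811534903}{12086046} \approx 315.37$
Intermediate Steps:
$P = - \frac{43}{6}$ ($P = -8 + \frac{1}{6} \cdot 5 = -8 + \frac{5}{6} = - \frac{43}{6} \approx -7.1667$)
$N{\left(v \right)} = - \frac{1}{6}$ ($N{\left(v \right)} = - \frac{43}{6} + 7 = - \frac{1}{6}$)
$O = \frac{191}{1278}$ ($O = - \frac{1}{6 \frac{213}{-191}} = - \frac{1}{6 \cdot 213 \left(- \frac{1}{191}\right)} = - \frac{1}{6 \left(- \frac{213}{191}\right)} = \left(- \frac{1}{6}\right) \left(- \frac{191}{213}\right) = \frac{191}{1278} \approx 0.14945$)
$315 - \left(\frac{O}{193} + \frac{90}{-245}\right) = 315 - \left(\frac{191}{1278 \cdot 193} + \frac{90}{-245}\right) = 315 - \left(\frac{191}{1278} \cdot \frac{1}{193} + 90 \left(- \frac{1}{245}\right)\right) = 315 - \left(\frac{191}{246654} - \frac{18}{49}\right) = 315 - - \frac{4430413}{12086046} = 315 + \frac{4430413}{12086046} = \frac{3811534903}{12086046}$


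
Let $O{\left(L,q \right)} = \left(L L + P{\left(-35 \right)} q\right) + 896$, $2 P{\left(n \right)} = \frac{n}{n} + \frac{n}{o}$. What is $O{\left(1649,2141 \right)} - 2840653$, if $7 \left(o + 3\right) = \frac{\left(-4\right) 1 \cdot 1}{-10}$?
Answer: $- \frac{10995644}{103} \approx -1.0675 \cdot 10^{5}$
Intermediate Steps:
$o = - \frac{103}{35}$ ($o = -3 + \frac{\left(-4\right) 1 \cdot 1 \frac{1}{-10}}{7} = -3 + \frac{\left(-4\right) 1 \left(- \frac{1}{10}\right)}{7} = -3 + \frac{\left(-4\right) \left(- \frac{1}{10}\right)}{7} = -3 + \frac{1}{7} \cdot \frac{2}{5} = -3 + \frac{2}{35} = - \frac{103}{35} \approx -2.9429$)
$P{\left(n \right)} = \frac{1}{2} - \frac{35 n}{206}$ ($P{\left(n \right)} = \frac{\frac{n}{n} + \frac{n}{- \frac{103}{35}}}{2} = \frac{1 + n \left(- \frac{35}{103}\right)}{2} = \frac{1 - \frac{35 n}{103}}{2} = \frac{1}{2} - \frac{35 n}{206}$)
$O{\left(L,q \right)} = 896 + L^{2} + \frac{664 q}{103}$ ($O{\left(L,q \right)} = \left(L L + \left(\frac{1}{2} - - \frac{1225}{206}\right) q\right) + 896 = \left(L^{2} + \left(\frac{1}{2} + \frac{1225}{206}\right) q\right) + 896 = \left(L^{2} + \frac{664 q}{103}\right) + 896 = 896 + L^{2} + \frac{664 q}{103}$)
$O{\left(1649,2141 \right)} - 2840653 = \left(896 + 1649^{2} + \frac{664}{103} \cdot 2141\right) - 2840653 = \left(896 + 2719201 + \frac{1421624}{103}\right) - 2840653 = \frac{281591615}{103} - 2840653 = - \frac{10995644}{103}$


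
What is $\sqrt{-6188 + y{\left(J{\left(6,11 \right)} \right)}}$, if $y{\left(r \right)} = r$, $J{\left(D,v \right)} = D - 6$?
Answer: $2 i \sqrt{1547} \approx 78.664 i$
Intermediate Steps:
$J{\left(D,v \right)} = -6 + D$
$\sqrt{-6188 + y{\left(J{\left(6,11 \right)} \right)}} = \sqrt{-6188 + \left(-6 + 6\right)} = \sqrt{-6188 + 0} = \sqrt{-6188} = 2 i \sqrt{1547}$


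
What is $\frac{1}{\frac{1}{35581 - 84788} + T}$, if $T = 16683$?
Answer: $\frac{49207}{820920380} \approx 5.9941 \cdot 10^{-5}$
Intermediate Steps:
$\frac{1}{\frac{1}{35581 - 84788} + T} = \frac{1}{\frac{1}{35581 - 84788} + 16683} = \frac{1}{\frac{1}{-49207} + 16683} = \frac{1}{- \frac{1}{49207} + 16683} = \frac{1}{\frac{820920380}{49207}} = \frac{49207}{820920380}$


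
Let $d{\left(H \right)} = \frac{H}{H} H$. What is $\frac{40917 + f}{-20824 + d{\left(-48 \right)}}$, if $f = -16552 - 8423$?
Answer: $- \frac{7971}{10436} \approx -0.7638$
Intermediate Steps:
$f = -24975$ ($f = -16552 - 8423 = -24975$)
$d{\left(H \right)} = H$ ($d{\left(H \right)} = 1 H = H$)
$\frac{40917 + f}{-20824 + d{\left(-48 \right)}} = \frac{40917 - 24975}{-20824 - 48} = \frac{15942}{-20872} = 15942 \left(- \frac{1}{20872}\right) = - \frac{7971}{10436}$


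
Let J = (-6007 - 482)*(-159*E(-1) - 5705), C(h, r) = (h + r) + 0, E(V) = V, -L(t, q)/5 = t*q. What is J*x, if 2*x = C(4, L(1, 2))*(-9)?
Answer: 971675838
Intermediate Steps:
L(t, q) = -5*q*t (L(t, q) = -5*t*q = -5*q*t)
C(h, r) = h + r
J = 35987994 (J = (-6007 - 482)*(-159*(-1) - 5705) = -6489*(159 - 5705) = -6489*(-5546) = 35987994)
x = 27 (x = ((4 - 5*2*1)*(-9))/2 = ((4 - 10)*(-9))/2 = (-6*(-9))/2 = (½)*54 = 27)
J*x = 35987994*27 = 971675838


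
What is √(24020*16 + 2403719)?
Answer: √2788039 ≈ 1669.7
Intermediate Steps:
√(24020*16 + 2403719) = √(384320 + 2403719) = √2788039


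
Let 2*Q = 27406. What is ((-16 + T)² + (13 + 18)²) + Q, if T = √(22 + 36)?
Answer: 14978 - 32*√58 ≈ 14734.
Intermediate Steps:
Q = 13703 (Q = (½)*27406 = 13703)
T = √58 ≈ 7.6158
((-16 + T)² + (13 + 18)²) + Q = ((-16 + √58)² + (13 + 18)²) + 13703 = ((-16 + √58)² + 31²) + 13703 = ((-16 + √58)² + 961) + 13703 = (961 + (-16 + √58)²) + 13703 = 14664 + (-16 + √58)²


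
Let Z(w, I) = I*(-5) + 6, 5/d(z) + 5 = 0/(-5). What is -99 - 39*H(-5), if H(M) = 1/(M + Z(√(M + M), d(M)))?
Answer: -211/2 ≈ -105.50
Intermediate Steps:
d(z) = -1 (d(z) = 5/(-5 + 0/(-5)) = 5/(-5 + 0*(-⅕)) = 5/(-5 + 0) = 5/(-5) = 5*(-⅕) = -1)
Z(w, I) = 6 - 5*I (Z(w, I) = -5*I + 6 = 6 - 5*I)
H(M) = 1/(11 + M) (H(M) = 1/(M + (6 - 5*(-1))) = 1/(M + (6 + 5)) = 1/(M + 11) = 1/(11 + M))
-99 - 39*H(-5) = -99 - 39/(11 - 5) = -99 - 39/6 = -99 - 39*⅙ = -99 - 13/2 = -211/2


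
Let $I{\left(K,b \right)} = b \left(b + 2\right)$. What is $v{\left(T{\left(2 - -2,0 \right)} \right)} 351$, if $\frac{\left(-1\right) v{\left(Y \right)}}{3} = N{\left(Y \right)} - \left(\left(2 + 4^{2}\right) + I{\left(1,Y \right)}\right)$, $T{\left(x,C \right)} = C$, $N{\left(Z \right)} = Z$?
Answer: $18954$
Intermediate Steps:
$I{\left(K,b \right)} = b \left(2 + b\right)$
$v{\left(Y \right)} = 54 - 3 Y + 3 Y \left(2 + Y\right)$ ($v{\left(Y \right)} = - 3 \left(Y - \left(\left(2 + 4^{2}\right) + Y \left(2 + Y\right)\right)\right) = - 3 \left(Y - \left(\left(2 + 16\right) + Y \left(2 + Y\right)\right)\right) = - 3 \left(Y - \left(18 + Y \left(2 + Y\right)\right)\right) = - 3 \left(-18 + Y - Y \left(2 + Y\right)\right) = 54 - 3 Y + 3 Y \left(2 + Y\right)$)
$v{\left(T{\left(2 - -2,0 \right)} \right)} 351 = \left(54 + 3 \cdot 0 + 3 \cdot 0^{2}\right) 351 = \left(54 + 0 + 3 \cdot 0\right) 351 = \left(54 + 0 + 0\right) 351 = 54 \cdot 351 = 18954$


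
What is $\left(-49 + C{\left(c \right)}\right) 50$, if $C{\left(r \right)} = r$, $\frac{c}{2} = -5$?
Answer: $-2950$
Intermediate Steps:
$c = -10$ ($c = 2 \left(-5\right) = -10$)
$\left(-49 + C{\left(c \right)}\right) 50 = \left(-49 - 10\right) 50 = \left(-59\right) 50 = -2950$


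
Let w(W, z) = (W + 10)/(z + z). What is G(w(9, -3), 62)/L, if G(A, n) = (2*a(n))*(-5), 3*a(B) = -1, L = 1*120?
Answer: 1/36 ≈ 0.027778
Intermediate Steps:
L = 120
a(B) = -1/3 (a(B) = (1/3)*(-1) = -1/3)
w(W, z) = (10 + W)/(2*z) (w(W, z) = (10 + W)/((2*z)) = (10 + W)*(1/(2*z)) = (10 + W)/(2*z))
G(A, n) = 10/3 (G(A, n) = (2*(-1/3))*(-5) = -2/3*(-5) = 10/3)
G(w(9, -3), 62)/L = (10/3)/120 = (10/3)*(1/120) = 1/36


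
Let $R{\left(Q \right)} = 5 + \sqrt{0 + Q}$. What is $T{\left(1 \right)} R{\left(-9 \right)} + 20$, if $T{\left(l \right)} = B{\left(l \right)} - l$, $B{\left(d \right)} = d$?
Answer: $20$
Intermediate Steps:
$T{\left(l \right)} = 0$ ($T{\left(l \right)} = l - l = 0$)
$R{\left(Q \right)} = 5 + \sqrt{Q}$
$T{\left(1 \right)} R{\left(-9 \right)} + 20 = 0 \left(5 + \sqrt{-9}\right) + 20 = 0 \left(5 + 3 i\right) + 20 = 0 + 20 = 20$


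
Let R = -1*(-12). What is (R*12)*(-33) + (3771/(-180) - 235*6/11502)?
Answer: -182999603/38340 ≈ -4773.1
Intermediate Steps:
R = 12
(R*12)*(-33) + (3771/(-180) - 235*6/11502) = (12*12)*(-33) + (3771/(-180) - 235*6/11502) = 144*(-33) + (3771*(-1/180) - 1410*1/11502) = -4752 + (-419/20 - 235/1917) = -4752 - 807923/38340 = -182999603/38340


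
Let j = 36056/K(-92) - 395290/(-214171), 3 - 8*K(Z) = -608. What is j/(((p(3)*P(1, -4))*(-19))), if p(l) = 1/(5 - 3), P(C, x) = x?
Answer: 31009359399/2486311139 ≈ 12.472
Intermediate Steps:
K(Z) = 611/8 (K(Z) = 3/8 - ⅛*(-608) = 3/8 + 76 = 611/8)
p(l) = ½ (p(l) = 1/2 = ½)
j = 62018718798/130858481 (j = 36056/(611/8) - 395290/(-214171) = 36056*(8/611) - 395290*(-1/214171) = 288448/611 + 395290/214171 = 62018718798/130858481 ≈ 473.94)
j/(((p(3)*P(1, -4))*(-19))) = 62018718798/(130858481*((((½)*(-4))*(-19)))) = 62018718798/(130858481*((-2*(-19)))) = (62018718798/130858481)/38 = (62018718798/130858481)*(1/38) = 31009359399/2486311139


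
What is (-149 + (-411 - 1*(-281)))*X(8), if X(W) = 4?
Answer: -1116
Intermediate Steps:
(-149 + (-411 - 1*(-281)))*X(8) = (-149 + (-411 - 1*(-281)))*4 = (-149 + (-411 + 281))*4 = (-149 - 130)*4 = -279*4 = -1116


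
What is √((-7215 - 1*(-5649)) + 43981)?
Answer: √42415 ≈ 205.95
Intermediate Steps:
√((-7215 - 1*(-5649)) + 43981) = √((-7215 + 5649) + 43981) = √(-1566 + 43981) = √42415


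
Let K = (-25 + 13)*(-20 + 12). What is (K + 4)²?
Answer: 10000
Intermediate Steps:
K = 96 (K = -12*(-8) = 96)
(K + 4)² = (96 + 4)² = 100² = 10000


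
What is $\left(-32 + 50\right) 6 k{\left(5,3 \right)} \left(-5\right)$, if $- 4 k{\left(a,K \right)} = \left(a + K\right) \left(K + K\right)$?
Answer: $6480$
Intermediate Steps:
$k{\left(a,K \right)} = - \frac{K \left(K + a\right)}{2}$ ($k{\left(a,K \right)} = - \frac{\left(a + K\right) \left(K + K\right)}{4} = - \frac{\left(K + a\right) 2 K}{4} = - \frac{2 K \left(K + a\right)}{4} = - \frac{K \left(K + a\right)}{2}$)
$\left(-32 + 50\right) 6 k{\left(5,3 \right)} \left(-5\right) = \left(-32 + 50\right) 6 \left(\left(- \frac{1}{2}\right) 3 \left(3 + 5\right)\right) \left(-5\right) = 18 \cdot 6 \left(\left(- \frac{1}{2}\right) 3 \cdot 8\right) \left(-5\right) = 18 \cdot 6 \left(-12\right) \left(-5\right) = 18 \left(\left(-72\right) \left(-5\right)\right) = 18 \cdot 360 = 6480$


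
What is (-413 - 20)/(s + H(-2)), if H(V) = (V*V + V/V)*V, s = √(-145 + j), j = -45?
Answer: 433/29 + 433*I*√190/290 ≈ 14.931 + 20.581*I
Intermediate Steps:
s = I*√190 (s = √(-145 - 45) = √(-190) = I*√190 ≈ 13.784*I)
H(V) = V*(1 + V²) (H(V) = (V² + 1)*V = (1 + V²)*V = V*(1 + V²))
(-413 - 20)/(s + H(-2)) = (-413 - 20)/(I*√190 + (-2 + (-2)³)) = -433/(I*√190 + (-2 - 8)) = -433/(I*√190 - 10) = -433/(-10 + I*√190)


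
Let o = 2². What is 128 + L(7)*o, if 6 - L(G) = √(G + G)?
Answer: 152 - 4*√14 ≈ 137.03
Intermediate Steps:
o = 4
L(G) = 6 - √2*√G (L(G) = 6 - √(G + G) = 6 - √(2*G) = 6 - √2*√G)
128 + L(7)*o = 128 + (6 - √2*√7)*4 = 128 + (6 - √14)*4 = 128 + (24 - 4*√14) = 152 - 4*√14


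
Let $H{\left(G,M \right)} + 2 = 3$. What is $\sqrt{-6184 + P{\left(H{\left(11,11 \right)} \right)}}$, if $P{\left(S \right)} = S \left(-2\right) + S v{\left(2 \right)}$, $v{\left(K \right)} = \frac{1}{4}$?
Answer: $\frac{i \sqrt{24743}}{2} \approx 78.65 i$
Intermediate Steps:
$H{\left(G,M \right)} = 1$ ($H{\left(G,M \right)} = -2 + 3 = 1$)
$v{\left(K \right)} = \frac{1}{4}$
$P{\left(S \right)} = - \frac{7 S}{4}$ ($P{\left(S \right)} = S \left(-2\right) + S \frac{1}{4} = - 2 S + \frac{S}{4} = - \frac{7 S}{4}$)
$\sqrt{-6184 + P{\left(H{\left(11,11 \right)} \right)}} = \sqrt{-6184 - \frac{7}{4}} = \sqrt{- \frac{24743}{4}} = \frac{i \sqrt{24743}}{2}$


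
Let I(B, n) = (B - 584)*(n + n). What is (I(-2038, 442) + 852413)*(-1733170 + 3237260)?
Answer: -2204146129150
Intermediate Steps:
I(B, n) = 2*n*(-584 + B) (I(B, n) = (-584 + B)*(2*n) = 2*n*(-584 + B))
(I(-2038, 442) + 852413)*(-1733170 + 3237260) = (2*442*(-584 - 2038) + 852413)*(-1733170 + 3237260) = (2*442*(-2622) + 852413)*1504090 = (-2317848 + 852413)*1504090 = -1465435*1504090 = -2204146129150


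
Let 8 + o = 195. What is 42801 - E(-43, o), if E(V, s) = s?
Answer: 42614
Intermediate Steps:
o = 187 (o = -8 + 195 = 187)
42801 - E(-43, o) = 42801 - 1*187 = 42801 - 187 = 42614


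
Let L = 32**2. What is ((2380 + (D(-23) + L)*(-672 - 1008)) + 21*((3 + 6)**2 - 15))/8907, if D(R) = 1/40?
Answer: -1716596/8907 ≈ -192.72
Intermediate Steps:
D(R) = 1/40
L = 1024
((2380 + (D(-23) + L)*(-672 - 1008)) + 21*((3 + 6)**2 - 15))/8907 = ((2380 + (1/40 + 1024)*(-672 - 1008)) + 21*((3 + 6)**2 - 15))/8907 = ((2380 + (40961/40)*(-1680)) + 21*(9**2 - 15))*(1/8907) = ((2380 - 1720362) + 21*(81 - 15))*(1/8907) = (-1717982 + 21*66)*(1/8907) = (-1717982 + 1386)*(1/8907) = -1716596*1/8907 = -1716596/8907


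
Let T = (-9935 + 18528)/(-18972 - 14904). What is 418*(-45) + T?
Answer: -637216153/33876 ≈ -18810.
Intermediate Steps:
T = -8593/33876 (T = 8593/(-33876) = 8593*(-1/33876) = -8593/33876 ≈ -0.25366)
418*(-45) + T = 418*(-45) - 8593/33876 = -18810 - 8593/33876 = -637216153/33876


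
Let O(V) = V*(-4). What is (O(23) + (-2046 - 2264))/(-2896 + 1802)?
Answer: 2201/547 ≈ 4.0238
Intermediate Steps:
O(V) = -4*V
(O(23) + (-2046 - 2264))/(-2896 + 1802) = (-4*23 + (-2046 - 2264))/(-2896 + 1802) = (-92 - 4310)/(-1094) = -4402*(-1/1094) = 2201/547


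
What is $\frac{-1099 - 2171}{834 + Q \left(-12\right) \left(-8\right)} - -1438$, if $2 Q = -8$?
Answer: $\frac{21461}{15} \approx 1430.7$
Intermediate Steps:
$Q = -4$ ($Q = \frac{1}{2} \left(-8\right) = -4$)
$\frac{-1099 - 2171}{834 + Q \left(-12\right) \left(-8\right)} - -1438 = \frac{-1099 - 2171}{834 + \left(-4\right) \left(-12\right) \left(-8\right)} - -1438 = - \frac{3270}{834 + 48 \left(-8\right)} + 1438 = - \frac{3270}{834 - 384} + 1438 = - \frac{3270}{450} + 1438 = \left(-3270\right) \frac{1}{450} + 1438 = - \frac{109}{15} + 1438 = \frac{21461}{15}$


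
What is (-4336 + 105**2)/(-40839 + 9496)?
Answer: -6689/31343 ≈ -0.21341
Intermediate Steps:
(-4336 + 105**2)/(-40839 + 9496) = (-4336 + 11025)/(-31343) = 6689*(-1/31343) = -6689/31343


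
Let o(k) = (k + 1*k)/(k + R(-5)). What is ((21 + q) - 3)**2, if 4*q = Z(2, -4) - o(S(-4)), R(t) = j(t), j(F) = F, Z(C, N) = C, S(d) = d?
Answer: 108241/324 ≈ 334.08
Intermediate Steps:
R(t) = t
o(k) = 2*k/(-5 + k) (o(k) = (k + 1*k)/(k - 5) = (k + k)/(-5 + k) = (2*k)/(-5 + k) = 2*k/(-5 + k))
q = 5/18 (q = (2 - 2*(-4)/(-5 - 4))/4 = (2 - 2*(-4)/(-9))/4 = (2 - 2*(-4)*(-1)/9)/4 = (2 - 1*8/9)/4 = (2 - 8/9)/4 = (1/4)*(10/9) = 5/18 ≈ 0.27778)
((21 + q) - 3)**2 = ((21 + 5/18) - 3)**2 = (383/18 - 3)**2 = (329/18)**2 = 108241/324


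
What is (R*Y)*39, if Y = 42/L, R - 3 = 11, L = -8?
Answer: -5733/2 ≈ -2866.5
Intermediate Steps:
R = 14 (R = 3 + 11 = 14)
Y = -21/4 (Y = 42/(-8) = 42*(-⅛) = -21/4 ≈ -5.2500)
(R*Y)*39 = (14*(-21/4))*39 = -147/2*39 = -5733/2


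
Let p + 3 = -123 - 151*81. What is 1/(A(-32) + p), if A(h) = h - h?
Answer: -1/12357 ≈ -8.0926e-5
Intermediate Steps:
A(h) = 0
p = -12357 (p = -3 + (-123 - 151*81) = -3 + (-123 - 12231) = -3 - 12354 = -12357)
1/(A(-32) + p) = 1/(0 - 12357) = 1/(-12357) = -1/12357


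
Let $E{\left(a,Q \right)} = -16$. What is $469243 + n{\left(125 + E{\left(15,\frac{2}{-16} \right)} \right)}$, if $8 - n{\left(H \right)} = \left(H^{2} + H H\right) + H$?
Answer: $445380$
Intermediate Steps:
$n{\left(H \right)} = 8 - H - 2 H^{2}$ ($n{\left(H \right)} = 8 - \left(\left(H^{2} + H H\right) + H\right) = 8 - \left(\left(H^{2} + H^{2}\right) + H\right) = 8 - \left(2 H^{2} + H\right) = 8 - \left(H + 2 H^{2}\right) = 8 - H - 2 H^{2}$)
$469243 + n{\left(125 + E{\left(15,\frac{2}{-16} \right)} \right)} = 469243 - \left(101 + 2 \left(125 - 16\right)^{2}\right) = 469243 - \left(101 + 23762\right) = 469243 - 23863 = 445380$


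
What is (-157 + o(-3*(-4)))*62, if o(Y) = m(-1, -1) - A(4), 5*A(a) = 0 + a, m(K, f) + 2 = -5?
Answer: -51088/5 ≈ -10218.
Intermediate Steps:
m(K, f) = -7 (m(K, f) = -2 - 5 = -7)
A(a) = a/5 (A(a) = (0 + a)/5 = a/5)
o(Y) = -39/5 (o(Y) = -7 - 4/5 = -7 - 1*⅘ = -7 - ⅘ = -39/5)
(-157 + o(-3*(-4)))*62 = (-157 - 39/5)*62 = -824/5*62 = -51088/5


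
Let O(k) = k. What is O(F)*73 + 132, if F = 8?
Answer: 716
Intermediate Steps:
O(F)*73 + 132 = 8*73 + 132 = 584 + 132 = 716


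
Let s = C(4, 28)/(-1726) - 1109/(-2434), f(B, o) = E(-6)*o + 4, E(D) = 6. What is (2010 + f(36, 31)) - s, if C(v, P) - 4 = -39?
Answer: 2310096369/1050271 ≈ 2199.5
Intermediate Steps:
C(v, P) = -35 (C(v, P) = 4 - 39 = -35)
f(B, o) = 4 + 6*o (f(B, o) = 6*o + 4 = 4 + 6*o)
s = 499831/1050271 (s = -35/(-1726) - 1109/(-2434) = -35*(-1/1726) - 1109*(-1/2434) = 35/1726 + 1109/2434 = 499831/1050271 ≈ 0.47591)
(2010 + f(36, 31)) - s = (2010 + (4 + 6*31)) - 1*499831/1050271 = (2010 + (4 + 186)) - 499831/1050271 = (2010 + 190) - 499831/1050271 = 2200 - 499831/1050271 = 2310096369/1050271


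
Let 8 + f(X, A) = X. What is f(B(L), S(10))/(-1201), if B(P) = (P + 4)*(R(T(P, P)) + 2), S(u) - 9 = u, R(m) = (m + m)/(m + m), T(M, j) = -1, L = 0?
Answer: -4/1201 ≈ -0.0033306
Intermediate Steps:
R(m) = 1 (R(m) = (2*m)/((2*m)) = (2*m)*(1/(2*m)) = 1)
S(u) = 9 + u
B(P) = 12 + 3*P (B(P) = (P + 4)*(1 + 2) = (4 + P)*3 = 12 + 3*P)
f(X, A) = -8 + X
f(B(L), S(10))/(-1201) = (-8 + (12 + 3*0))/(-1201) = (-8 + (12 + 0))*(-1/1201) = (-8 + 12)*(-1/1201) = 4*(-1/1201) = -4/1201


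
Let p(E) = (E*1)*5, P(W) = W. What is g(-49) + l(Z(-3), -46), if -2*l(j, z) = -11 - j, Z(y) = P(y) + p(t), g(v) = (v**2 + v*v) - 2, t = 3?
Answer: 9623/2 ≈ 4811.5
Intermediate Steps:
p(E) = 5*E (p(E) = E*5 = 5*E)
g(v) = -2 + 2*v**2 (g(v) = (v**2 + v**2) - 2 = 2*v**2 - 2 = -2 + 2*v**2)
Z(y) = 15 + y (Z(y) = y + 5*3 = y + 15 = 15 + y)
l(j, z) = 11/2 + j/2 (l(j, z) = -(-11 - j)/2 = 11/2 + j/2)
g(-49) + l(Z(-3), -46) = (-2 + 2*(-49)**2) + (11/2 + (15 - 3)/2) = (-2 + 2*2401) + (11/2 + (1/2)*12) = (-2 + 4802) + (11/2 + 6) = 4800 + 23/2 = 9623/2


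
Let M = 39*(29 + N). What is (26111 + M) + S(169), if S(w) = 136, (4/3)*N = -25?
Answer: 106587/4 ≈ 26647.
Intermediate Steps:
N = -75/4 (N = (3/4)*(-25) = -75/4 ≈ -18.750)
M = 1599/4 (M = 39*(29 - 75/4) = 39*(41/4) = 1599/4 ≈ 399.75)
(26111 + M) + S(169) = (26111 + 1599/4) + 136 = 106043/4 + 136 = 106587/4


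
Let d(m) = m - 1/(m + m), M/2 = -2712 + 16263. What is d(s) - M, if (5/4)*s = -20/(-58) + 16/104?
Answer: -76837676297/2835040 ≈ -27103.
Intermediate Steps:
s = 752/1885 (s = 4*(-20/(-58) + 16/104)/5 = 4*(-20*(-1/58) + 16*(1/104))/5 = 4*(10/29 + 2/13)/5 = (⅘)*(188/377) = 752/1885 ≈ 0.39894)
M = 27102 (M = 2*(-2712 + 16263) = 2*13551 = 27102)
d(m) = m - 1/(2*m)
d(s) - M = (752/1885 - 1/(2*752/1885)) - 1*27102 = (752/1885 - ½*1885/752) - 27102 = (752/1885 - 1885/1504) - 27102 = -2422217/2835040 - 27102 = -76837676297/2835040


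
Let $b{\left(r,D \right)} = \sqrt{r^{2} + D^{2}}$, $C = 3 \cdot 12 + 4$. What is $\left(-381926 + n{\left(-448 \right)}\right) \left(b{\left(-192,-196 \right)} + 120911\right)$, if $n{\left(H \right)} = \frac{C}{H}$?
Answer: $- \frac{369432523053}{8} - \frac{21387861 \sqrt{4705}}{14} \approx -4.6284 \cdot 10^{10}$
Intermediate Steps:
$C = 40$ ($C = 36 + 4 = 40$)
$b{\left(r,D \right)} = \sqrt{D^{2} + r^{2}}$
$n{\left(H \right)} = \frac{40}{H}$
$\left(-381926 + n{\left(-448 \right)}\right) \left(b{\left(-192,-196 \right)} + 120911\right) = \left(-381926 + \frac{40}{-448}\right) \left(\sqrt{\left(-196\right)^{2} + \left(-192\right)^{2}} + 120911\right) = \left(-381926 + 40 \left(- \frac{1}{448}\right)\right) \left(\sqrt{38416 + 36864} + 120911\right) = \left(-381926 - \frac{5}{56}\right) \left(\sqrt{75280} + 120911\right) = - \frac{21387861 \left(4 \sqrt{4705} + 120911\right)}{56} = - \frac{21387861 \left(120911 + 4 \sqrt{4705}\right)}{56} = - \frac{369432523053}{8} - \frac{21387861 \sqrt{4705}}{14}$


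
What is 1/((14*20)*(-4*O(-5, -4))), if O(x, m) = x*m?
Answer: -1/22400 ≈ -4.4643e-5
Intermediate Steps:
O(x, m) = m*x
1/((14*20)*(-4*O(-5, -4))) = 1/((14*20)*(-(-16)*(-5))) = 1/(280*(-4*20)) = 1/(280*(-80)) = 1/(-22400) = -1/22400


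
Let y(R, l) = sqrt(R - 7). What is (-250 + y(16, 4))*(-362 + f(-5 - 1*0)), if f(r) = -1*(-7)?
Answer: 87685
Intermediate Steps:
y(R, l) = sqrt(-7 + R)
f(r) = 7
(-250 + y(16, 4))*(-362 + f(-5 - 1*0)) = (-250 + sqrt(-7 + 16))*(-362 + 7) = (-250 + sqrt(9))*(-355) = (-250 + 3)*(-355) = -247*(-355) = 87685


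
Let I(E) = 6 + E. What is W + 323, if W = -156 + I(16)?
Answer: 189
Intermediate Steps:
W = -134 (W = -156 + (6 + 16) = -156 + 22 = -134)
W + 323 = -134 + 323 = 189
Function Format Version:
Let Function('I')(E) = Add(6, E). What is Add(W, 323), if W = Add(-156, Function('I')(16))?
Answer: 189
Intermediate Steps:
W = -134 (W = Add(-156, Add(6, 16)) = Add(-156, 22) = -134)
Add(W, 323) = Add(-134, 323) = 189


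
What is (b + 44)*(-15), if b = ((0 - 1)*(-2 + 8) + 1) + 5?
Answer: -660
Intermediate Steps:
b = 0 (b = (-1*6 + 1) + 5 = (-6 + 1) + 5 = -5 + 5 = 0)
(b + 44)*(-15) = (0 + 44)*(-15) = 44*(-15) = -660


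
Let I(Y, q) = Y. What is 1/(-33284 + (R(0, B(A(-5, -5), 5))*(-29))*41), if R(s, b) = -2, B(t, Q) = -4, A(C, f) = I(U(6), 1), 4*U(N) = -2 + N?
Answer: -1/30906 ≈ -3.2356e-5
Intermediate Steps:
U(N) = -½ + N/4 (U(N) = (-2 + N)/4 = -½ + N/4)
A(C, f) = 1 (A(C, f) = -½ + (¼)*6 = -½ + 3/2 = 1)
1/(-33284 + (R(0, B(A(-5, -5), 5))*(-29))*41) = 1/(-33284 - 2*(-29)*41) = 1/(-33284 + 58*41) = 1/(-33284 + 2378) = 1/(-30906) = -1/30906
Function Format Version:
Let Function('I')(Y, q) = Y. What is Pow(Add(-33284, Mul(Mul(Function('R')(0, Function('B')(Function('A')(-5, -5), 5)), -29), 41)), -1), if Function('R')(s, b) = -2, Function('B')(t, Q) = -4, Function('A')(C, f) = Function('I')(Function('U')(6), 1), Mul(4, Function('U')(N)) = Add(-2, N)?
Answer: Rational(-1, 30906) ≈ -3.2356e-5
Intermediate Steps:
Function('U')(N) = Add(Rational(-1, 2), Mul(Rational(1, 4), N)) (Function('U')(N) = Mul(Rational(1, 4), Add(-2, N)) = Add(Rational(-1, 2), Mul(Rational(1, 4), N)))
Function('A')(C, f) = 1 (Function('A')(C, f) = Add(Rational(-1, 2), Mul(Rational(1, 4), 6)) = Add(Rational(-1, 2), Rational(3, 2)) = 1)
Pow(Add(-33284, Mul(Mul(Function('R')(0, Function('B')(Function('A')(-5, -5), 5)), -29), 41)), -1) = Pow(Add(-33284, Mul(Mul(-2, -29), 41)), -1) = Pow(Add(-33284, Mul(58, 41)), -1) = Pow(Add(-33284, 2378), -1) = Pow(-30906, -1) = Rational(-1, 30906)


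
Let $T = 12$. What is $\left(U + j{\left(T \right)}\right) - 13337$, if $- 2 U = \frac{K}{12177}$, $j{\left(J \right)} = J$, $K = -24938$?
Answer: $- \frac{162246056}{12177} \approx -13324.0$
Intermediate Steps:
$U = \frac{12469}{12177}$ ($U = - \frac{\left(-24938\right) \frac{1}{12177}}{2} = \left(- \frac{1}{2}\right) \left(- \frac{24938}{12177}\right) = \frac{12469}{12177} \approx 1.024$)
$\left(U + j{\left(T \right)}\right) - 13337 = \left(\frac{12469}{12177} + 12\right) - 13337 = \frac{158593}{12177} - 13337 = - \frac{162246056}{12177}$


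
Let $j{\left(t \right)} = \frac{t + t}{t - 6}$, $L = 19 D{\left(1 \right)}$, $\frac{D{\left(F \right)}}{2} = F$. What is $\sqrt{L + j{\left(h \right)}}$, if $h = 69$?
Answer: $\frac{2 \sqrt{4431}}{21} \approx 6.3396$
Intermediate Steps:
$D{\left(F \right)} = 2 F$
$L = 38$ ($L = 19 \cdot 2 \cdot 1 = 19 \cdot 2 = 38$)
$j{\left(t \right)} = \frac{2 t}{-6 + t}$
$\sqrt{L + j{\left(h \right)}} = \sqrt{38 + 2 \cdot 69 \frac{1}{-6 + 69}} = \sqrt{38 + 2 \cdot 69 \cdot \frac{1}{63}} = \sqrt{38 + \frac{46}{21}} = \sqrt{\frac{844}{21}} = \frac{2 \sqrt{4431}}{21}$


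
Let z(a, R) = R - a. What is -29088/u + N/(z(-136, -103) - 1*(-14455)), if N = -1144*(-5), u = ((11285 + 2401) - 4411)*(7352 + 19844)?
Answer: 45075248783/114202972975 ≈ 0.39469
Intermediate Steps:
u = 252242900 (u = (13686 - 4411)*27196 = 9275*27196 = 252242900)
N = 5720
-29088/u + N/(z(-136, -103) - 1*(-14455)) = -29088/252242900 + 5720/((-103 - 1*(-136)) - 1*(-14455)) = -29088*1/252242900 + 5720/((-103 + 136) + 14455) = -7272/63060725 + 5720/(33 + 14455) = -7272/63060725 + 5720/14488 = -7272/63060725 + 5720*(1/14488) = -7272/63060725 + 715/1811 = 45075248783/114202972975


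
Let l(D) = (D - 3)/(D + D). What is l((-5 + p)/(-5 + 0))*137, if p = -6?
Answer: -274/11 ≈ -24.909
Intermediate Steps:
l(D) = (-3 + D)/(2*D) (l(D) = (-3 + D)/((2*D)) = (-3 + D)*(1/(2*D)) = (-3 + D)/(2*D))
l((-5 + p)/(-5 + 0))*137 = ((-3 + (-5 - 6)/(-5 + 0))/(2*(((-5 - 6)/(-5 + 0)))))*137 = ((-3 - 11/(-5))/(2*((-11/(-5)))))*137 = ((-3 - 11*(-⅕))/(2*((-11*(-⅕)))))*137 = ((-3 + 11/5)/(2*(11/5)))*137 = ((½)*(5/11)*(-⅘))*137 = -2/11*137 = -274/11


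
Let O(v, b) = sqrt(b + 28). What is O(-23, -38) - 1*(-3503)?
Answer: 3503 + I*sqrt(10) ≈ 3503.0 + 3.1623*I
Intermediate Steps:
O(v, b) = sqrt(28 + b)
O(-23, -38) - 1*(-3503) = sqrt(28 - 38) - 1*(-3503) = sqrt(-10) + 3503 = I*sqrt(10) + 3503 = 3503 + I*sqrt(10)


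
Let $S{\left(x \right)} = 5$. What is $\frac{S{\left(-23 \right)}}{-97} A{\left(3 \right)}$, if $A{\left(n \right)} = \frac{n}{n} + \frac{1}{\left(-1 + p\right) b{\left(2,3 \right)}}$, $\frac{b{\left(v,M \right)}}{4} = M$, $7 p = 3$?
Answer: $- \frac{205}{4656} \approx -0.044029$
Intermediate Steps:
$p = \frac{3}{7}$ ($p = \frac{1}{7} \cdot 3 = \frac{3}{7} \approx 0.42857$)
$b{\left(v,M \right)} = 4 M$
$A{\left(n \right)} = \frac{41}{48}$ ($A{\left(n \right)} = \frac{n}{n} + \frac{1}{\left(-1 + \frac{3}{7}\right) 4 \cdot 3} = 1 + \frac{1}{\left(- \frac{4}{7}\right) 12} = 1 - \frac{7}{48} = \frac{41}{48}$)
$\frac{S{\left(-23 \right)}}{-97} A{\left(3 \right)} = \frac{5}{-97} \cdot \frac{41}{48} = 5 \left(- \frac{1}{97}\right) \frac{41}{48} = \left(- \frac{5}{97}\right) \frac{41}{48} = - \frac{205}{4656}$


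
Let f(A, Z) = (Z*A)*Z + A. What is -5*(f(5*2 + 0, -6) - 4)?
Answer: -1830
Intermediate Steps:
f(A, Z) = A + A*Z² (f(A, Z) = (A*Z)*Z + A = A*Z² + A = A + A*Z²)
-5*(f(5*2 + 0, -6) - 4) = -5*((5*2 + 0)*(1 + (-6)²) - 4) = -5*((10 + 0)*(1 + 36) - 4) = -5*(10*37 - 4) = -5*(370 - 4) = -5*366 = -1830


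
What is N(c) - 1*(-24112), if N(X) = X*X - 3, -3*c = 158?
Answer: 241945/9 ≈ 26883.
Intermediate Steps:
c = -158/3 (c = -⅓*158 = -158/3 ≈ -52.667)
N(X) = -3 + X² (N(X) = X² - 3 = -3 + X²)
N(c) - 1*(-24112) = (-3 + (-158/3)²) - 1*(-24112) = (-3 + 24964/9) + 24112 = 24937/9 + 24112 = 241945/9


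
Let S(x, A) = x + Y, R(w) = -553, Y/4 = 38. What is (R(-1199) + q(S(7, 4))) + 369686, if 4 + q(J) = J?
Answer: 369288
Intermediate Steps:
Y = 152 (Y = 4*38 = 152)
S(x, A) = 152 + x (S(x, A) = x + 152 = 152 + x)
q(J) = -4 + J
(R(-1199) + q(S(7, 4))) + 369686 = (-553 + (-4 + (152 + 7))) + 369686 = (-553 + (-4 + 159)) + 369686 = (-553 + 155) + 369686 = -398 + 369686 = 369288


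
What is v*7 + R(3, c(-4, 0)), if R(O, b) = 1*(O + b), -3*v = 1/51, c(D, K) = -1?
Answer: 299/153 ≈ 1.9542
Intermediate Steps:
v = -1/153 (v = -⅓/51 = -⅓*1/51 = -1/153 ≈ -0.0065359)
R(O, b) = O + b
v*7 + R(3, c(-4, 0)) = -1/153*7 + (3 - 1) = -7/153 + 2 = 299/153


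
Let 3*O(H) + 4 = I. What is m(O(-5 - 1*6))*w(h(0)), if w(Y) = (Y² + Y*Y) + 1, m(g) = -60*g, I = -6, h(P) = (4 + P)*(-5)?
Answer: 160200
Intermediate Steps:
h(P) = -20 - 5*P
O(H) = -10/3 (O(H) = -4/3 + (⅓)*(-6) = -4/3 - 2 = -10/3)
w(Y) = 1 + 2*Y² (w(Y) = (Y² + Y²) + 1 = 2*Y² + 1 = 1 + 2*Y²)
m(O(-5 - 1*6))*w(h(0)) = (-60*(-10/3))*(1 + 2*(-20 - 5*0)²) = 200*(1 + 2*(-20 + 0)²) = 200*(1 + 2*(-20)²) = 200*(1 + 2*400) = 200*(1 + 800) = 200*801 = 160200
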